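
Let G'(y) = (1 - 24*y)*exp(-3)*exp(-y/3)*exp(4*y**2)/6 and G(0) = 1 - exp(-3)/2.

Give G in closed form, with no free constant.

G(y) = 1 - exp(-3)*exp(-y/3)*exp(4*y**2)/2

G'(y) matches the chain-rule pattern g'(h)*h' with inner function h(y) = 4*y**2 - y/3 - 3; substituting u = h(y) collapses the integral.
A general antiderivative is -exp(4*y**2 - y/3 - 3)/2 + C.
The condition gives C = 1 - exp(-3)/2 - (-exp(-3)/2) = 1.
So G(y) = 1 - exp(-3)*exp(-y/3)*exp(4*y**2)/2.
Check: d/dy[1 - exp(-3)*exp(-y/3)*exp(4*y**2)/2] = (-24*y*exp(4*y**2) + exp(4*y**2))*exp(-3)*exp(-y/3)/6, which equals G'(y).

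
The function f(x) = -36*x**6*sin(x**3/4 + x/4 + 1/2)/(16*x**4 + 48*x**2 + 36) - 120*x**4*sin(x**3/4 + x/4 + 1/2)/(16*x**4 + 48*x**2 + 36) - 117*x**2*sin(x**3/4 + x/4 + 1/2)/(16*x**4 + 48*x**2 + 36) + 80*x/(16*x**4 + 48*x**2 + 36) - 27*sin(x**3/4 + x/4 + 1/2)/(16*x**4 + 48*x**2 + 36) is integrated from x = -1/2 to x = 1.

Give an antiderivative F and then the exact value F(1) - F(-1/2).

Integrate term by term and add the pieces.
F(x) = 3*cos(x**3/4 + x/4 + 1/2) - 5/(2*x**2 + 3) is an antiderivative of f.
Check: d/dx[3*cos(x**3/4 + x/4 + 1/2) - 5/(2*x**2 + 3)] = (-36*x**6*sin(x**3/4 + x/4 + 1/2) - 120*x**4*sin(x**3/4 + x/4 + 1/2) - 117*x**2*sin(x**3/4 + x/4 + 1/2) + 80*x - 27*sin(x**3/4 + x/4 + 1/2))/(16*x**4 + 48*x**2 + 36), which equals f(x).
F(1) = -1 + 3*cos(1); F(-1/2) = -10/7 + 3*cos(11/32).
Integral = F(1) - F(-1/2) = -3*cos(11/32) + 3/7 + 3*cos(1).

Antiderivative: F(x) = 3*cos(x**3/4 + x/4 + 1/2) - 5/(2*x**2 + 3); value = -3*cos(11/32) + 3/7 + 3*cos(1)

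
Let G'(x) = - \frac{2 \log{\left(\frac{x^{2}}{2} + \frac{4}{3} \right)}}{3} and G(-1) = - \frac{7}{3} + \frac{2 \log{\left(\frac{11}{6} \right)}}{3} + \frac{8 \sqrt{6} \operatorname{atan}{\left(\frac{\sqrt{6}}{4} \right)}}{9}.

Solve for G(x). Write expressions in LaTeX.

G(x) = \frac{- 6 x \log{\left(\frac{x^{2}}{2} + \frac{4}{3} \right)} + 12 x - 8 \sqrt{6} \operatorname{atan}{\left(\frac{\sqrt{6} x}{4} \right)} - 9}{9}

Recover the given G'(x) by differentiating a candidate G(x); any mismatch rules it out.
A general antiderivative is - \frac{2 x \log{\left(\frac{x^{2}}{2} + \frac{4}{3} \right)}}{3} + \frac{4 x}{3} - \frac{8 \sqrt{6} \operatorname{atan}{\left(\frac{\sqrt{6} x}{4} \right)}}{9} + C.
The condition gives C = - \frac{7}{3} + \frac{2 \log{\left(\frac{11}{6} \right)}}{3} + \frac{8 \sqrt{6} \operatorname{atan}{\left(\frac{\sqrt{6}}{4} \right)}}{9} - (- \frac{4}{3} + \frac{2 \log{\left(\frac{11}{6} \right)}}{3} + \frac{8 \sqrt{6} \operatorname{atan}{\left(\frac{\sqrt{6}}{4} \right)}}{9}) = -1.
So G(x) = \frac{- 6 x \log{\left(\frac{x^{2}}{2} + \frac{4}{3} \right)} + 12 x - 8 \sqrt{6} \operatorname{atan}{\left(\frac{\sqrt{6} x}{4} \right)} - 9}{9}.
Check: d/dx[\frac{- 6 x \log{\left(\frac{x^{2}}{2} + \frac{4}{3} \right)} + 12 x - 8 \sqrt{6} \operatorname{atan}{\left(\frac{\sqrt{6} x}{4} \right)} - 9}{9}] = - \frac{2 \log{\left(3 x^{2} + 8 \right)}}{3} + \frac{2 \log{\left(6 \right)}}{3}, which equals G'(x).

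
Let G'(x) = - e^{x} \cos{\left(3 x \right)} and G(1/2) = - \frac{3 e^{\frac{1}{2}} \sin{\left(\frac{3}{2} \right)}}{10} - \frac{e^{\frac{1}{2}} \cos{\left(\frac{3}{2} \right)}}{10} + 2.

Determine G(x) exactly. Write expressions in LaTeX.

Recover the given G'(x) by differentiating a candidate G(x); any mismatch rules it out.
A general antiderivative is - \frac{3 e^{x} \sin{\left(3 x \right)}}{10} - \frac{e^{x} \cos{\left(3 x \right)}}{10} + C.
The condition gives C = - \frac{3 e^{\frac{1}{2}} \sin{\left(\frac{3}{2} \right)}}{10} - \frac{e^{\frac{1}{2}} \cos{\left(\frac{3}{2} \right)}}{10} + 2 - (- \frac{3 e^{\frac{1}{2}} \sin{\left(\frac{3}{2} \right)}}{10} - \frac{e^{\frac{1}{2}} \cos{\left(\frac{3}{2} \right)}}{10}) = 2.
So G(x) = - \frac{3 e^{x} \sin{\left(3 x \right)}}{10} - \frac{e^{x} \cos{\left(3 x \right)}}{10} + 2.
Check: d/dx[- \frac{3 e^{x} \sin{\left(3 x \right)}}{10} - \frac{e^{x} \cos{\left(3 x \right)}}{10} + 2] = - e^{x} \cos{\left(3 x \right)} = G'(x).

G(x) = - \frac{3 e^{x} \sin{\left(3 x \right)}}{10} - \frac{e^{x} \cos{\left(3 x \right)}}{10} + 2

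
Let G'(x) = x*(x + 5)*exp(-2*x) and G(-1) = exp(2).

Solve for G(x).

Recognize the product-rule pattern: G'(x) = u'v + uv' with u = -x**2/2 - 3*x - 3/2, v = exp(-2*x), so integration by parts undoes it.
A general antiderivative is (-x**2 - 6*x - 3)*exp(-2*x)/2 + C.
The condition gives C = exp(2) - (exp(2)) = 0.
So G(x) = (-x**2 - 6*x - 3)*exp(-2*x)/2.
Check: d/dx[(-x**2 - 6*x - 3)*exp(-2*x)/2] = (x**2 + 5*x)*exp(-2*x), which equals G'(x).

G(x) = (-x**2 - 6*x - 3)*exp(-2*x)/2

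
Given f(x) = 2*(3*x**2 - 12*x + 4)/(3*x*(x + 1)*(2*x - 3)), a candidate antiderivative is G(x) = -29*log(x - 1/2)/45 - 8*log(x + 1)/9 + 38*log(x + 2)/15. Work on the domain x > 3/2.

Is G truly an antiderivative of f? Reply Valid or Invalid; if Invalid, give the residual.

d/dx[G] = (6*x**2 - 12*x - 10)/(6*x**3 + 15*x**2 + 3*x - 6)
d/dx[G] - f(x) = (-12*x**3 + 84*x**2 - 42*x + 16)/(12*x**5 + 12*x**4 - 39*x**3 - 21*x**2 + 18*x) != 0.

Invalid: d/dx[G] - f = (-12*x**3 + 84*x**2 - 42*x + 16)/(12*x**5 + 12*x**4 - 39*x**3 - 21*x**2 + 18*x), which is not 0.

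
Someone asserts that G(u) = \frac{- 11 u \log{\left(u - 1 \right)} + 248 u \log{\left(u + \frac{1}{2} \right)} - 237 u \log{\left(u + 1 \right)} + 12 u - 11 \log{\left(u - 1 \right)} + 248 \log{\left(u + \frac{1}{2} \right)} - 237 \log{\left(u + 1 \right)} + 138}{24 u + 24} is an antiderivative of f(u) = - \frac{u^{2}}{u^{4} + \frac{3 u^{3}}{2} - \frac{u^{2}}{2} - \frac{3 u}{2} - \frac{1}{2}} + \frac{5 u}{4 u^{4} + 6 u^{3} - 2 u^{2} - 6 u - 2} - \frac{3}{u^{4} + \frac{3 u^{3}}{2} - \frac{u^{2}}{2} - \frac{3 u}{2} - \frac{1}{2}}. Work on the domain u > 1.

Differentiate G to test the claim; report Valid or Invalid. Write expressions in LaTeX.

Valid - the claim checks out under differentiation.

d/du[G] = \frac{- 4 u^{2} + 5 u - 12}{4 u^{4} + 6 u^{3} - 2 u^{2} - 6 u - 2}
This equals f(u) exactly, so the claim holds.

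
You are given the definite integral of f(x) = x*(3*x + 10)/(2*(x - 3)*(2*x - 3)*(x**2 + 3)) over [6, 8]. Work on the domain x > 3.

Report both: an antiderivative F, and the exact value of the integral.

Antiderivative: F(x) = -(-266*log(x - 3) + 232*log(x - 3/2) + 17*log(x**2 + 3) + 66*sqrt(3)*atan(sqrt(3)*x/3))/336; value = -29*log(13/2)/42 - 19*log(3)/24 - 11*sqrt(3)*atan(8*sqrt(3)/3)/56 - 17*log(67)/336 + 17*log(39)/336 + 11*sqrt(3)*atan(2*sqrt(3))/56 + 29*log(9/2)/42 + 19*log(5)/24

The denominator factors as 2*(x - 3)*(2*x - 3)*(x**2 + 3); partial fractions split f into directly integrable pieces: -(17*x + 99)/(168*(x**2 + 3)) - 29/(21*(2*x - 3)) + 19/(24*(x - 3)).
F(x) = -(-266*log(x - 3) + 232*log(x - 3/2) + 17*log(x**2 + 3) + 66*sqrt(3)*atan(sqrt(3)*x/3))/336 is an antiderivative of f.
Check: d/dx[-(-266*log(x - 3) + 232*log(x - 3/2) + 17*log(x**2 + 3) + 66*sqrt(3)*atan(sqrt(3)*x/3))/336] = (3*x**2 + 10*x)/(4*x**4 - 18*x**3 + 30*x**2 - 54*x + 54), which equals f(x).
F(8) = -29*log(13/2)/42 - 11*sqrt(3)*atan(8*sqrt(3)/3)/56 - 17*log(67)/336 + 19*log(5)/24; F(6) = -29*log(9/2)/42 - 11*sqrt(3)*atan(2*sqrt(3))/56 - 17*log(39)/336 + 19*log(3)/24.
Integral = F(8) - F(6) = -29*log(13/2)/42 - 19*log(3)/24 - 11*sqrt(3)*atan(8*sqrt(3)/3)/56 - 17*log(67)/336 + 17*log(39)/336 + 11*sqrt(3)*atan(2*sqrt(3))/56 + 29*log(9/2)/42 + 19*log(5)/24.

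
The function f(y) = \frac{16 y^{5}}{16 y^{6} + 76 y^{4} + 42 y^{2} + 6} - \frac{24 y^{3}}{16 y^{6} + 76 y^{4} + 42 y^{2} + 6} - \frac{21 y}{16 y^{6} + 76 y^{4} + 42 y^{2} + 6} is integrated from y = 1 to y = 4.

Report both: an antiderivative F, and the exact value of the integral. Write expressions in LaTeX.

Integrate term by term and add the pieces.
F(y) = - \log{\left(2 y^{2} + \frac{1}{2} \right)} + \frac{3 \log{\left(\frac{2 y^{4}}{3} + 3 y^{2} + 1 \right)}}{4} is an antiderivative of f.
Check: d/dy[- \log{\left(2 y^{2} + \frac{1}{2} \right)} + \frac{3 \log{\left(\frac{2 y^{4}}{3} + 3 y^{2} + 1 \right)}}{4}] = \frac{16 y^{5} - 24 y^{3} - 21 y}{16 y^{6} + 76 y^{4} + 42 y^{2} + 6}, which equals f(y).
F(4) = - \log{\left(\frac{65}{2} \right)} + \frac{3 \log{\left(\frac{659}{3} \right)}}{4}; F(1) = - \log{\left(\frac{5}{2} \right)} + \frac{3 \log{\left(\frac{14}{3} \right)}}{4}.
Integral = F(4) - F(1) = - \log{\left(\frac{65}{2} \right)} - \frac{3 \log{\left(\frac{14}{3} \right)}}{4} + \log{\left(\frac{5}{2} \right)} + \frac{3 \log{\left(\frac{659}{3} \right)}}{4}.

Antiderivative: F(y) = - \log{\left(2 y^{2} + \frac{1}{2} \right)} + \frac{3 \log{\left(\frac{2 y^{4}}{3} + 3 y^{2} + 1 \right)}}{4}; value = - \log{\left(\frac{65}{2} \right)} - \frac{3 \log{\left(\frac{14}{3} \right)}}{4} + \log{\left(\frac{5}{2} \right)} + \frac{3 \log{\left(\frac{659}{3} \right)}}{4}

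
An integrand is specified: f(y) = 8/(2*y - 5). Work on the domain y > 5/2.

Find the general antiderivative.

Since d/dy undoes antidifferentiation here, F'(y) = f(y) is required of F(y).
Check: d/dy[4*log(2*y - 5)] = 8/(2*y - 5) = f(y).

F(y) = 4*log(2*y - 5) + C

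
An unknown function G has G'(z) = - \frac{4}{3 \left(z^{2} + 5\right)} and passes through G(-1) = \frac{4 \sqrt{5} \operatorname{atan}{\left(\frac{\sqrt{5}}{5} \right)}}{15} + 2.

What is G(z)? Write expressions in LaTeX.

G(z) = - \frac{4 \sqrt{5} \operatorname{atan}{\left(\frac{\sqrt{5} z}{5} \right)}}{15} + 2

Whatever form G(z) takes, its d/dz must return the stated G'(z).
A general antiderivative is - \frac{4 \sqrt{5} \operatorname{atan}{\left(\frac{\sqrt{5} z}{5} \right)}}{15} + C.
The condition gives C = \frac{4 \sqrt{5} \operatorname{atan}{\left(\frac{\sqrt{5}}{5} \right)}}{15} + 2 - (\frac{4 \sqrt{5} \operatorname{atan}{\left(\frac{\sqrt{5}}{5} \right)}}{15}) = 2.
So G(z) = - \frac{4 \sqrt{5} \operatorname{atan}{\left(\frac{\sqrt{5} z}{5} \right)}}{15} + 2.
Check: d/dz[- \frac{4 \sqrt{5} \operatorname{atan}{\left(\frac{\sqrt{5} z}{5} \right)}}{15} + 2] = - \frac{4}{3 z^{2} + 15}, which equals G'(z).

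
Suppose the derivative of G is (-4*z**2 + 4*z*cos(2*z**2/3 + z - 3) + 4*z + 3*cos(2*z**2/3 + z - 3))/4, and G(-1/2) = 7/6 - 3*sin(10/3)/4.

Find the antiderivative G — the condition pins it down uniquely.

Since d/dz undoes antidifferentiation here, G(z) must give back the stated G'(z).
A general antiderivative is -z**3/3 + z**2/2 + 3*sin(2*z**2/3 + z - 3)/4 + C.
The condition gives C = 7/6 - 3*sin(10/3)/4 - (1/6 - 3*sin(10/3)/4) = 1.
So G(z) = -z**3/3 + z**2/2 + 3*sin(2*z**2/3 + z - 3)/4 + 1.
Check: d/dz[-z**3/3 + z**2/2 + 3*sin(2*z**2/3 + z - 3)/4 + 1] = -z**2 + z*cos(2*z**2/3 + z - 3) + z + 3*cos(2*z**2/3 + z - 3)/4, which equals G'(z).

G(z) = -z**3/3 + z**2/2 + 3*sin(2*z**2/3 + z - 3)/4 + 1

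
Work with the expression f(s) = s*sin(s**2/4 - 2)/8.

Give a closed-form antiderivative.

An antiderivative is F(s) = -cos(s**2/4 - 2)/4.

f matches the chain-rule pattern g'(h)*h' with inner function h(s) = s**2/4 - 2; substituting u = h(s) collapses the integral.
Check: d/ds[-cos(s**2/4 - 2)/4] = s*sin(s**2/4 - 2)/8 = f(s).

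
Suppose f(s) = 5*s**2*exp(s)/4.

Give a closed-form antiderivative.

An antiderivative is F(s) = 5*s**2*exp(s)/4 - 5*s*exp(s)/2 + 5*exp(s)/2.

Recognize the product-rule pattern: f = u'v + uv' with u = 5*s**2/4 - 5*s/2 + 5/2, v = exp(s), so integration by parts undoes it.
Check: d/ds[5*s**2*exp(s)/4 - 5*s*exp(s)/2 + 5*exp(s)/2] = 5*s**2*exp(s)/4 = f(s).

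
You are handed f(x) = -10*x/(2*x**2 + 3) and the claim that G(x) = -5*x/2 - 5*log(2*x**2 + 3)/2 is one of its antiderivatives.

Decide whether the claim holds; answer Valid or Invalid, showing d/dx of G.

Invalid: d/dx[G] - f = -5/2, which is not 0.

d/dx[G] = (-10*x**2 - 20*x - 15)/(4*x**2 + 6)
d/dx[G] - f(x) = -5/2 != 0.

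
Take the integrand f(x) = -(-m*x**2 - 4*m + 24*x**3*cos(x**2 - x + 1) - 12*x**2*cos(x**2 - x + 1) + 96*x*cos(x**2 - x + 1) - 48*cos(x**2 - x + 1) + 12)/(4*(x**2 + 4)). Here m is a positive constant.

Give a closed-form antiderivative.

Any candidate F(x) must reproduce f(x) exactly when differentiated.
Check: d/dx[(m*x - 12*sin(x**2 - x + 1) - 6*atan(x/2))/4] = (m*x**2 + 4*m - 24*x**3*cos(x**2 - x + 1) + 12*x**2*cos(x**2 - x + 1) - 96*x*cos(x**2 - x + 1) + 48*cos(x**2 - x + 1) - 12)/(4*x**2 + 16), which equals f(x).

An antiderivative is F(x) = (m*x - 12*sin(x**2 - x + 1) - 6*atan(x/2))/4.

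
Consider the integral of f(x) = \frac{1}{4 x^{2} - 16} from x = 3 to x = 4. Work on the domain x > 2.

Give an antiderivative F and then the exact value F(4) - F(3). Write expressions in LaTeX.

Antiderivative: F(x) = \frac{\log{\left(x - 2 \right)}}{16} - \frac{\log{\left(x + 2 \right)}}{16}; value = - \frac{\log{\left(6 \right)}}{16} + \frac{\log{\left(2 \right)}}{16} + \frac{\log{\left(5 \right)}}{16}

Factor the denominator (4 \left(x - 2\right) \left(x + 2\right)) and decompose: f = - \frac{1}{16 \left(x + 2\right)} + \frac{1}{16 \left(x - 2\right)}; each piece integrates to a log, atan, or power term.
F(x) = \frac{\log{\left(x - 2 \right)}}{16} - \frac{\log{\left(x + 2 \right)}}{16} is an antiderivative of f.
Check: d/dx[\frac{\log{\left(x - 2 \right)}}{16} - \frac{\log{\left(x + 2 \right)}}{16}] = \frac{1}{4 x^{2} - 16} = f(x).
F(4) = - \frac{\log{\left(6 \right)}}{16} + \frac{\log{\left(2 \right)}}{16}; F(3) = - \frac{\log{\left(5 \right)}}{16}.
Integral = F(4) - F(3) = - \frac{\log{\left(6 \right)}}{16} + \frac{\log{\left(2 \right)}}{16} + \frac{\log{\left(5 \right)}}{16}.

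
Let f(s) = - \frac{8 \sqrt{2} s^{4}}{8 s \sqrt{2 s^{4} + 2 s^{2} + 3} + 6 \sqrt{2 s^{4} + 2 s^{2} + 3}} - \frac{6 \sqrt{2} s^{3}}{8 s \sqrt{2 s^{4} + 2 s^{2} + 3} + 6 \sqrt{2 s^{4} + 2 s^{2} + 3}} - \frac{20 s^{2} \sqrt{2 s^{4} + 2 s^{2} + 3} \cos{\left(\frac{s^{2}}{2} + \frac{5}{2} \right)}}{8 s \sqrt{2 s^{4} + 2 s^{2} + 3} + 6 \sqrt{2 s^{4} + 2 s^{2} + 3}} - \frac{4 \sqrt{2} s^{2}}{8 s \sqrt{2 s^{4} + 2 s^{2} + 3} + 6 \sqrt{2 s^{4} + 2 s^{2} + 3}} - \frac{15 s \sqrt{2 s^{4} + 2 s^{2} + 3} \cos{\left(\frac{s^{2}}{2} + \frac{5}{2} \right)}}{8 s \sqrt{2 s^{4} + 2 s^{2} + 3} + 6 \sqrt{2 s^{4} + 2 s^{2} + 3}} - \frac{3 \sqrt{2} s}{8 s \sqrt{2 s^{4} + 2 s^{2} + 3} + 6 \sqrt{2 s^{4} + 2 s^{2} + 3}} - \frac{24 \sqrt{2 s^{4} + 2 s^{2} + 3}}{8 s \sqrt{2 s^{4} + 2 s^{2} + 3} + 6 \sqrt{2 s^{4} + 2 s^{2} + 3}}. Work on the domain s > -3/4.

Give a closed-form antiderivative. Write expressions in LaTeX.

An antiderivative is F(s) = \frac{\sqrt{2} \left(- \sqrt{2 s^{4} + 2 s^{2} + 3} - 6 \sqrt{2} \log{\left(4 s + 3 \right)} - 5 \sqrt{2} \sin{\left(\frac{s^{2}}{2} + \frac{5}{2} \right)}\right)}{4}.

The integrand splits into summands that can be handled one at a time.
Check: d/ds[\frac{\sqrt{2} \left(- \sqrt{2 s^{4} + 2 s^{2} + 3} - 6 \sqrt{2} \log{\left(4 s + 3 \right)} - 5 \sqrt{2} \sin{\left(\frac{s^{2}}{2} + \frac{5}{2} \right)}\right)}{4}] = \frac{- 8 \sqrt{2} s^{4} - 6 \sqrt{2} s^{3} - 20 s^{2} \sqrt{2 s^{4} + 2 s^{2} + 3} \cos{\left(\frac{s^{2}}{2} + \frac{5}{2} \right)} - 4 \sqrt{2} s^{2} - 15 s \sqrt{2 s^{4} + 2 s^{2} + 3} \cos{\left(\frac{s^{2}}{2} + \frac{5}{2} \right)} - 3 \sqrt{2} s - 24 \sqrt{2 s^{4} + 2 s^{2} + 3}}{8 s \sqrt{2 s^{4} + 2 s^{2} + 3} + 6 \sqrt{2 s^{4} + 2 s^{2} + 3}}, which equals f(s).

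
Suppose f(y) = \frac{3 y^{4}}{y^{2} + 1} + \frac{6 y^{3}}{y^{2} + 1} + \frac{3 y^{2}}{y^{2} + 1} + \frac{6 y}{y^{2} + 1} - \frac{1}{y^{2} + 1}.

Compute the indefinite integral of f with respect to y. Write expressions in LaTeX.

F(y) = y^{3} + 3 y^{2} - \operatorname{atan}{\left(y \right)} + C

Integrate term by term and add the pieces.
Check: d/dy[y^{3} + 3 y^{2} - \operatorname{atan}{\left(y \right)}] = \frac{3 y^{4} + 6 y^{3} + 3 y^{2} + 6 y - 1}{y^{2} + 1}, which equals f(y).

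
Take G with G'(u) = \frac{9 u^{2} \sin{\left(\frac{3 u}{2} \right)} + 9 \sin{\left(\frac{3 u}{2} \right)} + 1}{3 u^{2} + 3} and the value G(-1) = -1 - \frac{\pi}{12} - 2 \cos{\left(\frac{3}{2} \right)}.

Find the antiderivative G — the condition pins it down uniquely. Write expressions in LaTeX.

Any candidate G(u) must reproduce the stated G'(u) exactly.
A general antiderivative is - 2 \cos{\left(\frac{3 u}{2} \right)} + \frac{\operatorname{atan}{\left(u \right)}}{3} + C.
The condition gives C = -1 - \frac{\pi}{12} - 2 \cos{\left(\frac{3}{2} \right)} - (- \frac{\pi}{12} - 2 \cos{\left(\frac{3}{2} \right)}) = -1.
So G(u) = - 2 \cos{\left(\frac{3 u}{2} \right)} + \frac{\operatorname{atan}{\left(u \right)}}{3} - 1.
Check: d/du[- 2 \cos{\left(\frac{3 u}{2} \right)} + \frac{\operatorname{atan}{\left(u \right)}}{3} - 1] = \frac{9 u^{2} \sin{\left(\frac{3 u}{2} \right)} + 9 \sin{\left(\frac{3 u}{2} \right)} + 1}{3 u^{2} + 3} = G'(u).

G(u) = - 2 \cos{\left(\frac{3 u}{2} \right)} + \frac{\operatorname{atan}{\left(u \right)}}{3} - 1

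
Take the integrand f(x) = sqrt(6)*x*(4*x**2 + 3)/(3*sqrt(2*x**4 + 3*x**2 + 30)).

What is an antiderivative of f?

An antiderivative is F(x) = sqrt(6)*sqrt(2*x**4 + 3*x**2 + 30)/3.

f matches the chain-rule pattern g'(h)*h' with inner function h(x) = x**4/3 + x**2/2 + 5; substituting u = h(x) collapses the integral.
Check: d/dx[sqrt(6)*sqrt(2*x**4 + 3*x**2 + 30)/3] = (4*sqrt(6)*x**3 + 3*sqrt(6)*x)/(3*sqrt(2*x**4 + 3*x**2 + 30)), which equals f(x).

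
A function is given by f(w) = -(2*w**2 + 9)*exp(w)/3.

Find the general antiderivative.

F(w) = (-2*w**2 + 4*w - 13)*exp(w)/3 + C

f has the shape u'v + uv' for u = -2*w**2/3 + 4*w/3 - 13/3 and v = exp(w) — it is the derivative of the product u*v.
Check: d/dw[(-2*w**2 + 4*w - 13)*exp(w)/3] = -2*w**2*exp(w)/3 - 3*exp(w), which equals f(w).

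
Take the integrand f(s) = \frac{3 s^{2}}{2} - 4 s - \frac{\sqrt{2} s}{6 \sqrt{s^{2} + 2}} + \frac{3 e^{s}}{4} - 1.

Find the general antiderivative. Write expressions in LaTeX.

The integrand splits into summands that can be handled one at a time.
Check: d/ds[\frac{6 s^{3} - 24 s^{2} - 12 s - 2 \sqrt{2} \sqrt{s^{2} + 2} + 9 e^{s} + 24}{12}] = \frac{18 s^{2} \sqrt{s^{2} + 2} - 48 s \sqrt{s^{2} + 2} - 2 \sqrt{2} s + 9 \sqrt{s^{2} + 2} e^{s} - 12 \sqrt{s^{2} + 2}}{12 \sqrt{s^{2} + 2}}, which equals f(s).

F(s) = \frac{6 s^{3} - 24 s^{2} - 12 s - 2 \sqrt{2} \sqrt{s^{2} + 2} + 9 e^{s} + 24}{12} + C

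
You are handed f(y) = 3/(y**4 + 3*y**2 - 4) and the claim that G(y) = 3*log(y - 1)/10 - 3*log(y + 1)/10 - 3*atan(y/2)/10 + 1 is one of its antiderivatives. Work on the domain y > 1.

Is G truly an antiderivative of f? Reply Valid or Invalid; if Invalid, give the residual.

Valid. The derivative of G reproduces f.

d/dy[G] = 3/(y**4 + 3*y**2 - 4)
This equals f(y) exactly, so the claim holds.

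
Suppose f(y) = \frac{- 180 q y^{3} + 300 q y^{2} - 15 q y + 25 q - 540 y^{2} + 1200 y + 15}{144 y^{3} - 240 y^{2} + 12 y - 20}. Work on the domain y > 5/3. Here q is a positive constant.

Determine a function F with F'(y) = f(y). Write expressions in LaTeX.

A candidate is checked by its d/dy: the result must match f(y).
Check: d/dy[- \frac{5 q y}{4} + \frac{5 \log{\left(3 y - 5 \right)}}{4} - \frac{5 \log{\left(4 y^{2} + \frac{1}{3} \right)}}{2}] = \frac{- 180 q y^{3} + 300 q y^{2} - 15 q y + 25 q - 540 y^{2} + 1200 y + 15}{144 y^{3} - 240 y^{2} + 12 y - 20} = f(y).

An antiderivative is F(y) = - \frac{5 q y}{4} + \frac{5 \log{\left(3 y - 5 \right)}}{4} - \frac{5 \log{\left(4 y^{2} + \frac{1}{3} \right)}}{2}.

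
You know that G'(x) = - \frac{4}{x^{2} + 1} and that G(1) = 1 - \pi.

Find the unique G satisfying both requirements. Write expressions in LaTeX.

The proposed G(x) is checked by its d/dx: the result must match the given G'(x).
A general antiderivative is - 4 \operatorname{atan}{\left(x \right)} + C.
The condition gives C = 1 - \pi - (- \pi) = 1.
So G(x) = 1 - 4 \operatorname{atan}{\left(x \right)}.
Check: d/dx[1 - 4 \operatorname{atan}{\left(x \right)}] = - \frac{4}{x^{2} + 1} = G'(x).

G(x) = 1 - 4 \operatorname{atan}{\left(x \right)}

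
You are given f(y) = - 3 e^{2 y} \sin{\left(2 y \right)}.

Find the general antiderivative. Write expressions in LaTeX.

Whatever form F(y) takes, F'(y) = f(y) is non-negotiable.
Check: d/dy[- \frac{3 e^{2 y} \sin{\left(2 y \right)}}{4} + \frac{3 e^{2 y} \cos{\left(2 y \right)}}{4}] = - 3 e^{2 y} \sin{\left(2 y \right)} = f(y).

F(y) = - \frac{3 e^{2 y} \sin{\left(2 y \right)}}{4} + \frac{3 e^{2 y} \cos{\left(2 y \right)}}{4} + C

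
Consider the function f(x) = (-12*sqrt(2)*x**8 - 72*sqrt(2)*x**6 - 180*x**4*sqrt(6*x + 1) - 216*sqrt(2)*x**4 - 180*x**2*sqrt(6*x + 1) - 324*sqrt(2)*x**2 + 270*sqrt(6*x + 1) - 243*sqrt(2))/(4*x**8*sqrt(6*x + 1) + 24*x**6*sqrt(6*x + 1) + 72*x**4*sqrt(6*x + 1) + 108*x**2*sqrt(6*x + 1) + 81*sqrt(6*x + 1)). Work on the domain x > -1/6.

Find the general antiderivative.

A candidate is checked by its d/dx: the result must match f(x).
Check: d/dx[-(2*sqrt(2)*x**4*sqrt(6*x + 1) + 6*sqrt(2)*x**2*sqrt(6*x + 1) - 30*x + 9*sqrt(2)*sqrt(6*x + 1))/(2*x**4 + 6*x**2 + 9)] = (-12*sqrt(2)*x**8 - 72*sqrt(2)*x**6 - 180*x**4*sqrt(6*x + 1) - 216*sqrt(2)*x**4 - 180*x**2*sqrt(6*x + 1) - 324*sqrt(2)*x**2 + 270*sqrt(6*x + 1) - 243*sqrt(2))/(4*x**8*sqrt(6*x + 1) + 24*x**6*sqrt(6*x + 1) + 72*x**4*sqrt(6*x + 1) + 108*x**2*sqrt(6*x + 1) + 81*sqrt(6*x + 1)) = f(x).

F(x) = -(2*sqrt(2)*x**4*sqrt(6*x + 1) + 6*sqrt(2)*x**2*sqrt(6*x + 1) - 30*x + 9*sqrt(2)*sqrt(6*x + 1))/(2*x**4 + 6*x**2 + 9) + C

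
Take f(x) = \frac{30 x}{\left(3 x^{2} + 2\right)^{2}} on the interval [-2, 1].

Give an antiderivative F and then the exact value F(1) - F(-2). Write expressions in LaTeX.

Antiderivative: F(x) = - \frac{5}{3 x^{2} + 2}; value = - \frac{9}{14}

The substitution u = 3 x^{2} + 2 works: f is exactly (dF/du)*(du/dx) for that inner function.
F(x) = - \frac{5}{3 x^{2} + 2} is an antiderivative of f.
Check: d/dx[- \frac{5}{3 x^{2} + 2}] = \frac{30 x}{9 x^{4} + 12 x^{2} + 4}, which equals f(x).
F(1) = -1; F(-2) = - \frac{5}{14}.
Integral = F(1) - F(-2) = - \frac{9}{14}.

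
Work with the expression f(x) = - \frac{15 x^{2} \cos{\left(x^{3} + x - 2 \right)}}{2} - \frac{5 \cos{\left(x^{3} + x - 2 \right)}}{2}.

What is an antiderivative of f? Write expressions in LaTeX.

An antiderivative is F(x) = - \frac{5 \sin{\left(x^{3} + x - 2 \right)}}{2}.

The substitution u = x^{3} + x - 2 works: f is exactly (dF/du)*(du/dx) for that inner function.
Check: d/dx[- \frac{5 \sin{\left(x^{3} + x - 2 \right)}}{2}] = - \frac{15 x^{2} \cos{\left(x^{3} + x - 2 \right)}}{2} - \frac{5 \cos{\left(x^{3} + x - 2 \right)}}{2} = f(x).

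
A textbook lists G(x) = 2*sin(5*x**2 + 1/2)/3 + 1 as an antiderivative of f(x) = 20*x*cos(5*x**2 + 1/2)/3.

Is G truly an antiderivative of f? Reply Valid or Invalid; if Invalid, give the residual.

Valid - the claim checks out under differentiation.

d/dx[G] = 20*x*cos(5*x**2 + 1/2)/3
This equals f(x) exactly, so the claim holds.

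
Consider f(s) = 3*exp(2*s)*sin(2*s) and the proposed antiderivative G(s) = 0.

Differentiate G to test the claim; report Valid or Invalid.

d/ds[G] = 0
d/ds[G] - f(s) = -3*exp(2*s)*sin(2*s) != 0.

Invalid: d/ds[G] - f = -3*exp(2*s)*sin(2*s), which is not 0.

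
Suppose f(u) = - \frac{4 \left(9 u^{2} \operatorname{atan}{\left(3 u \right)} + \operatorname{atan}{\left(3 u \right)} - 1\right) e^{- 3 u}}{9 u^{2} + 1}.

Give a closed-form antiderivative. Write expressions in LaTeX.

An antiderivative is F(u) = \frac{4 e^{- 3 u} \operatorname{atan}{\left(3 u \right)}}{3}.

f has the shape v'r + vr' for v = \frac{4 \operatorname{atan}{\left(3 u \right)}}{3} and r = e^{- 3 u} — it is the derivative of the product v*r.
Check: d/du[\frac{4 e^{- 3 u} \operatorname{atan}{\left(3 u \right)}}{3}] = \frac{- 36 u^{2} \operatorname{atan}{\left(3 u \right)} - 4 \operatorname{atan}{\left(3 u \right)} + 4}{9 u^{2} e^{3 u} + e^{3 u}}, which equals f(u).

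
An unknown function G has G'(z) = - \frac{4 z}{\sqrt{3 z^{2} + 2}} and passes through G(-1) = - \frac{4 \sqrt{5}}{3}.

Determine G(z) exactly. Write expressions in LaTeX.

G(z) = - \frac{4 \sqrt{3 z^{2} + 2}}{3}

G'(z) matches the chain-rule pattern g'(h)*h' with inner function h(z) = 3 z^{2} + 2; substituting u = h(z) collapses the integral.
A general antiderivative is - \frac{4 \sqrt{3 z^{2} + 2}}{3} + C.
The condition gives C = - \frac{4 \sqrt{5}}{3} - (- \frac{4 \sqrt{5}}{3}) = 0.
So G(z) = - \frac{4 \sqrt{3 z^{2} + 2}}{3}.
Check: d/dz[- \frac{4 \sqrt{3 z^{2} + 2}}{3}] = - \frac{4 z}{\sqrt{3 z^{2} + 2}} = G'(z).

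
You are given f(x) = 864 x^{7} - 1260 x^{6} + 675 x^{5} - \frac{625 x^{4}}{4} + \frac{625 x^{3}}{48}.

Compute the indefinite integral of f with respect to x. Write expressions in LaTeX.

F(x) = 108 x^{8} - 180 x^{7} + \frac{225 x^{6}}{2} - \frac{125 x^{5}}{4} + \frac{625 x^{4}}{192} + C

The substitution u = - 3 x^{2} + \frac{5 x}{4} works: f is exactly (dF/du)*(du/dx) for that inner function.
Check: d/dx[108 x^{8} - 180 x^{7} + \frac{225 x^{6}}{2} - \frac{125 x^{5}}{4} + \frac{625 x^{4}}{192}] = 864 x^{7} - 1260 x^{6} + 675 x^{5} - \frac{625 x^{4}}{4} + \frac{625 x^{3}}{48} = f(x).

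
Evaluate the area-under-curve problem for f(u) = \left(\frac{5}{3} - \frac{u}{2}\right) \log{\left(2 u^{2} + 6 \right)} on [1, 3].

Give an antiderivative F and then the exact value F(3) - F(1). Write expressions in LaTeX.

An antiderivative F(u) passes only if d/du[F] lands on f(u) exactly.
F(u) = \frac{u^{2}}{4} - \frac{10 u}{3} + \left(- \frac{u^{2}}{4} + \frac{5 u}{3}\right) \log{\left(2 u^{2} + 6 \right)} - \frac{3 \log{\left(u^{2} + 3 \right)}}{4} + \frac{10 \sqrt{3} \operatorname{atan}{\left(\frac{\sqrt{3} u}{3} \right)}}{3} is an antiderivative of f.
Check: d/du[\frac{u^{2}}{4} - \frac{10 u}{3} + \left(- \frac{u^{2}}{4} + \frac{5 u}{3}\right) \log{\left(2 u^{2} + 6 \right)} - \frac{3 \log{\left(u^{2} + 3 \right)}}{4} + \frac{10 \sqrt{3} \operatorname{atan}{\left(\frac{\sqrt{3} u}{3} \right)}}{3}] = - \frac{u \log{\left(u^{2} + 3 \right)}}{2} - \frac{u \log{\left(2 \right)}}{2} + \frac{5 \log{\left(u^{2} + 3 \right)}}{3} + \frac{5 \log{\left(2 \right)}}{3}, which equals f(u).
F(3) = - \frac{31}{4} - \frac{3 \log{\left(12 \right)}}{4} + \frac{10 \sqrt{3} \pi}{9} + \frac{11 \log{\left(24 \right)}}{4}; F(1) = - \frac{37}{12} - \frac{3 \log{\left(4 \right)}}{4} + \frac{17 \log{\left(8 \right)}}{12} + \frac{5 \sqrt{3} \pi}{9}.
Integral = F(3) - F(1) = - \frac{14}{3} - \frac{17 \log{\left(8 \right)}}{12} - \frac{3 \log{\left(12 \right)}}{4} + \frac{3 \log{\left(4 \right)}}{4} + \frac{5 \sqrt{3} \pi}{9} + \frac{11 \log{\left(24 \right)}}{4}.

Antiderivative: F(u) = \frac{u^{2}}{4} - \frac{10 u}{3} + \left(- \frac{u^{2}}{4} + \frac{5 u}{3}\right) \log{\left(2 u^{2} + 6 \right)} - \frac{3 \log{\left(u^{2} + 3 \right)}}{4} + \frac{10 \sqrt{3} \operatorname{atan}{\left(\frac{\sqrt{3} u}{3} \right)}}{3}; value = - \frac{14}{3} - \frac{17 \log{\left(8 \right)}}{12} - \frac{3 \log{\left(12 \right)}}{4} + \frac{3 \log{\left(4 \right)}}{4} + \frac{5 \sqrt{3} \pi}{9} + \frac{11 \log{\left(24 \right)}}{4}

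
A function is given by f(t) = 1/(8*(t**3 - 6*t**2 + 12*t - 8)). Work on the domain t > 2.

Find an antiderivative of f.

An antiderivative is F(t) = -1/(16*(t - 2)**2).

A first test for any F(t): its t-derivative must equal f(t) identically.
Check: d/dt[-1/(16*(t - 2)**2)] = 1/(8*t**3 - 48*t**2 + 96*t - 64), which equals f(t).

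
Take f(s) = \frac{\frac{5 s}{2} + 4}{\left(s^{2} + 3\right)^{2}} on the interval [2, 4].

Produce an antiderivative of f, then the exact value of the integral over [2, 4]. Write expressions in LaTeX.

An antiderivative F(s) passes only if d/ds[F] lands on f(s) exactly.
F(s) = \frac{24 s + 8 \sqrt{3} \left(s^{2} + 3\right) \operatorname{atan}{\left(\frac{\sqrt{3} s}{3} \right)} - 45}{36 \left(s^{2} + 3\right)} is an antiderivative of f.
Check: d/ds[\frac{24 s + 8 \sqrt{3} \left(s^{2} + 3\right) \operatorname{atan}{\left(\frac{\sqrt{3} s}{3} \right)} - 45}{36 \left(s^{2} + 3\right)}] = \frac{5 s + 8}{2 s^{4} + 12 s^{2} + 18}, which equals f(s).
F(4) = \frac{17}{228} + \frac{2 \sqrt{3} \operatorname{atan}{\left(\frac{4 \sqrt{3}}{3} \right)}}{9}; F(2) = \frac{1}{84} + \frac{2 \sqrt{3} \operatorname{atan}{\left(\frac{2 \sqrt{3}}{3} \right)}}{9}.
Integral = F(4) - F(2) = - \frac{2 \sqrt{3} \operatorname{atan}{\left(\frac{2 \sqrt{3}}{3} \right)}}{9} + \frac{25}{399} + \frac{2 \sqrt{3} \operatorname{atan}{\left(\frac{4 \sqrt{3}}{3} \right)}}{9}.

Antiderivative: F(s) = \frac{24 s + 8 \sqrt{3} \left(s^{2} + 3\right) \operatorname{atan}{\left(\frac{\sqrt{3} s}{3} \right)} - 45}{36 \left(s^{2} + 3\right)}; value = - \frac{2 \sqrt{3} \operatorname{atan}{\left(\frac{2 \sqrt{3}}{3} \right)}}{9} + \frac{25}{399} + \frac{2 \sqrt{3} \operatorname{atan}{\left(\frac{4 \sqrt{3}}{3} \right)}}{9}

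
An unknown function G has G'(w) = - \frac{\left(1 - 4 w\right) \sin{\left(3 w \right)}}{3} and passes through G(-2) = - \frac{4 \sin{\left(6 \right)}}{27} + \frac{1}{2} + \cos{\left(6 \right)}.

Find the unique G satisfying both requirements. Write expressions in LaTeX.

G(w) = - \frac{4 w \cos{\left(3 w \right)}}{9} + \frac{4 \sin{\left(3 w \right)}}{27} + \frac{\cos{\left(3 w \right)}}{9} + \frac{1}{2}

Recover the given G'(w) by differentiating a candidate G(w); any mismatch rules it out.
A general antiderivative is - \frac{4 w \cos{\left(3 w \right)}}{9} + \frac{4 \sin{\left(3 w \right)}}{27} + \frac{\cos{\left(3 w \right)}}{9} + C.
The condition gives C = - \frac{4 \sin{\left(6 \right)}}{27} + \frac{1}{2} + \cos{\left(6 \right)} - (- \frac{4 \sin{\left(6 \right)}}{27} + \cos{\left(6 \right)}) = \frac{1}{2}.
So G(w) = - \frac{4 w \cos{\left(3 w \right)}}{9} + \frac{4 \sin{\left(3 w \right)}}{27} + \frac{\cos{\left(3 w \right)}}{9} + \frac{1}{2}.
Check: d/dw[- \frac{4 w \cos{\left(3 w \right)}}{9} + \frac{4 \sin{\left(3 w \right)}}{27} + \frac{\cos{\left(3 w \right)}}{9} + \frac{1}{2}] = \frac{4 w \sin{\left(3 w \right)}}{3} - \frac{\sin{\left(3 w \right)}}{3}, which equals G'(w).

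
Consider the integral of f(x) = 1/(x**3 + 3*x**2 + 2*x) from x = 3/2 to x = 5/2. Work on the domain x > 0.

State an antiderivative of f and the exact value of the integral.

The denominator factors as x*(x + 1)*(x + 2); partial fractions split f into directly integrable pieces: 1/(2*(x + 2)) - 1/(x + 1) + 1/(2*x).
F(x) = -log(x + 1) + log(x**2 + 2*x)/2 is an antiderivative of f.
Check: d/dx[-log(x + 1) + log(x**2 + 2*x)/2] = 1/(x**3 + 3*x**2 + 2*x) = f(x).
F(5/2) = -log(7/2) + log(45/4)/2; F(3/2) = -log(5/2) + log(21/4)/2.
Integral = F(5/2) - F(3/2) = -log(7/2) - log(21/4)/2 + log(5/2) + log(45/4)/2.

Antiderivative: F(x) = -log(x + 1) + log(x**2 + 2*x)/2; value = -log(7/2) - log(21/4)/2 + log(5/2) + log(45/4)/2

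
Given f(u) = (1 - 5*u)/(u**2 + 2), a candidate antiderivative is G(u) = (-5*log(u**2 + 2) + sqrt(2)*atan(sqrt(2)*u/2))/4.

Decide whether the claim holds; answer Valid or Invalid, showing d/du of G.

d/du[G] = (1 - 5*u)/(2*u**2 + 4)
d/du[G] - f(u) = (5*u - 1)/(2*u**2 + 4) != 0.

Invalid: d/du[G] - f = (5*u - 1)/(2*u**2 + 4), which is not 0.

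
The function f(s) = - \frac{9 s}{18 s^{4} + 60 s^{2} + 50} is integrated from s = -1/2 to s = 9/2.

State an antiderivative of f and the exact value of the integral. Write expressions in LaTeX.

The substitution u = s^{2} + \frac{5}{3} works: f is exactly (dF/du)*(du/ds) for that inner function.
F(s) = \frac{1}{4 \left(s^{2} + \frac{5}{3}\right)} is an antiderivative of f.
Check: d/ds[\frac{1}{4 \left(s^{2} + \frac{5}{3}\right)}] = - \frac{9 s}{18 s^{4} + 60 s^{2} + 50} = f(s).
F(9/2) = \frac{3}{263}; F(-1/2) = \frac{3}{23}.
Integral = F(9/2) - F(-1/2) = - \frac{720}{6049}.

Antiderivative: F(s) = \frac{1}{4 \left(s^{2} + \frac{5}{3}\right)}; value = - \frac{720}{6049}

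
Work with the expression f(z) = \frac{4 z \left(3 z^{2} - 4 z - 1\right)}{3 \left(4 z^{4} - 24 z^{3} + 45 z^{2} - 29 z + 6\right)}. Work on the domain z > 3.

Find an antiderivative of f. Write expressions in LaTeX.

Factor the denominator (3 \left(z - 3\right) \left(z - 2\right) \left(2 z - 1\right)^{2}) and decompose: f = - \frac{158}{225 \left(2 z - 1\right)} - \frac{2}{5 \left(2 z - 1\right)^{2}} - \frac{8}{9 \left(z - 2\right)} + \frac{56}{25 \left(z - 3\right)}; each piece integrates to a log, atan, or power term.
Check: d/dz[\frac{56 \log{\left(z - 3 \right)}}{25} - \frac{8 \log{\left(z - 2 \right)}}{9} - \frac{79 \log{\left(z - \frac{1}{2} \right)}}{225} + \frac{1}{10 z - 5}] = \frac{12 z^{3} - 16 z^{2} - 4 z}{12 z^{4} - 72 z^{3} + 135 z^{2} - 87 z + 18}, which equals f(z).

An antiderivative is F(z) = \frac{56 \log{\left(z - 3 \right)}}{25} - \frac{8 \log{\left(z - 2 \right)}}{9} - \frac{79 \log{\left(z - \frac{1}{2} \right)}}{225} + \frac{1}{10 z - 5}.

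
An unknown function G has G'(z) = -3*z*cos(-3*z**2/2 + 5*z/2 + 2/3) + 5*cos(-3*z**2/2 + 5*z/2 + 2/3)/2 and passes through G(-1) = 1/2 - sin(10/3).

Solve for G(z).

G'(z) matches the chain-rule pattern g'(h)*h' with inner function h(z) = -3*z**2/2 + 5*z/2 + 2/3; substituting u = h(z) collapses the integral.
A general antiderivative is sin(-3*z**2/2 + 5*z/2 + 2/3) + C.
The condition gives C = 1/2 - sin(10/3) - (-sin(10/3)) = 1/2.
So G(z) = sin(-3*z**2/2 + 5*z/2 + 2/3) + 1/2.
Check: d/dz[sin(-3*z**2/2 + 5*z/2 + 2/3) + 1/2] = -3*z*cos(-3*z**2/2 + 5*z/2 + 2/3) + 5*cos(-3*z**2/2 + 5*z/2 + 2/3)/2 = G'(z).

G(z) = sin(-3*z**2/2 + 5*z/2 + 2/3) + 1/2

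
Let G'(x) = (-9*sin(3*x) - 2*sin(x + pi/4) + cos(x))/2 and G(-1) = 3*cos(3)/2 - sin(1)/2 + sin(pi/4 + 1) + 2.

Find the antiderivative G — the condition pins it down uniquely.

Check a candidate G(x) by differentiating: d/dx[G] must match the given G'(x).
A general antiderivative is sin(x)/2 + 3*cos(3*x)/2 + cos(x + pi/4) + C.
The condition gives C = 3*cos(3)/2 - sin(1)/2 + sin(pi/4 + 1) + 2 - (3*cos(3)/2 - sin(1)/2 + sin(pi/4 + 1)) = 2.
So G(x) = sin(x)/2 + 3*cos(3*x)/2 + cos(x + pi/4) + 2.
Check: d/dx[sin(x)/2 + 3*cos(3*x)/2 + cos(x + pi/4) + 2] = -9*sin(3*x)/2 - sin(x + pi/4) + cos(x)/2, which equals G'(x).

G(x) = sin(x)/2 + 3*cos(3*x)/2 + cos(x + pi/4) + 2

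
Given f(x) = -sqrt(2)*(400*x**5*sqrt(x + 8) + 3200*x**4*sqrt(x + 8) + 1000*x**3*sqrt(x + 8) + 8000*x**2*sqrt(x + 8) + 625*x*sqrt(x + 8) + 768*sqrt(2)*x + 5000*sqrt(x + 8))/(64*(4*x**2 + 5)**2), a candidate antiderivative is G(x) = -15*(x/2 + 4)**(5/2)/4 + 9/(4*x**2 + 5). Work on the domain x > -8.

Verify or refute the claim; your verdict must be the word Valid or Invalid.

Invalid: d/dx[G] - f = (-400*x**5*sqrt(x + 8) - 3200*x**4*sqrt(x + 8) - 1000*x**3*sqrt(x + 8) - 8000*x**2*sqrt(x + 8) - 625*x*sqrt(x + 8) - 768*sqrt(2)*x - 5000*sqrt(x + 8))/(256*sqrt(2)*x**4 + 640*sqrt(2)*x**2 + 400*sqrt(2)), which is not 0.

d/dx[G] = (-1200*x**5*sqrt(x + 8) - 9600*x**4*sqrt(x + 8) - 3000*x**3*sqrt(x + 8) - 24000*x**2*sqrt(x + 8) - 1875*x*sqrt(x + 8) - 2304*sqrt(2)*x - 15000*sqrt(x + 8))/(512*sqrt(2)*x**4 + 1280*sqrt(2)*x**2 + 800*sqrt(2))
d/dx[G] - f(x) = (-400*x**5*sqrt(x + 8) - 3200*x**4*sqrt(x + 8) - 1000*x**3*sqrt(x + 8) - 8000*x**2*sqrt(x + 8) - 625*x*sqrt(x + 8) - 768*sqrt(2)*x - 5000*sqrt(x + 8))/(256*sqrt(2)*x**4 + 640*sqrt(2)*x**2 + 400*sqrt(2)) != 0.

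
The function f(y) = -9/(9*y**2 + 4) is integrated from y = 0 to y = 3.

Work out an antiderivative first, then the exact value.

Check any antiderivative F(y) by computing F'(y) and comparing it with f(y).
F(y) = -3*atan(3*y/2)/2 is an antiderivative of f.
Check: d/dy[-3*atan(3*y/2)/2] = -9/(9*y**2 + 4) = f(y).
F(3) = -3*atan(9/2)/2; F(0) = 0.
Integral = F(3) - F(0) = -3*atan(9/2)/2.

Antiderivative: F(y) = -3*atan(3*y/2)/2; value = -3*atan(9/2)/2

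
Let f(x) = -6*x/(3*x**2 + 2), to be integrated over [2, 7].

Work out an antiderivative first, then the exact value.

The substitution u = 3*x**2/2 + 1 works: f is exactly (dF/du)*(du/dx) for that inner function.
F(x) = -log(3*x**2/2 + 1) is an antiderivative of f.
Check: d/dx[-log(3*x**2/2 + 1)] = -6*x/(3*x**2 + 2) = f(x).
F(7) = -log(149/2); F(2) = -log(7).
Integral = F(7) - F(2) = -log(149/2) + log(7).

Antiderivative: F(x) = -log(3*x**2/2 + 1); value = -log(149/2) + log(7)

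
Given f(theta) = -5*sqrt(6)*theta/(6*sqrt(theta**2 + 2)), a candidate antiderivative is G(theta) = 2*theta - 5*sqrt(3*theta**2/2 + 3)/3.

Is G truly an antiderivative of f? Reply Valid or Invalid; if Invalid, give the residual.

d/dtheta[G] = (-5*sqrt(6)*theta + 12*sqrt(theta**2 + 2))/(6*sqrt(theta**2 + 2))
d/dtheta[G] - f(theta) = 2 != 0.

Invalid: d/dtheta[G] - f = 2, which is not 0.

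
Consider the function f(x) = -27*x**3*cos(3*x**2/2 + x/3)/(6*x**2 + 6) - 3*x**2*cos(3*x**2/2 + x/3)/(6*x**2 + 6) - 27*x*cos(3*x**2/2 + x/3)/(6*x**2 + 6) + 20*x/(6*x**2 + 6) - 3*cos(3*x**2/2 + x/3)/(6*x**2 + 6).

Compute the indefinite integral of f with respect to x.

F(x) = 5*log(x**2 + 1)/3 - 3*sin(3*x**2/2 + x/3)/2 + C

The integrand splits into summands that can be handled one at a time.
Check: d/dx[5*log(x**2 + 1)/3 - 3*sin(3*x**2/2 + x/3)/2] = (-27*x**3*cos(3*x**2/2 + x/3) - 3*x**2*cos(3*x**2/2 + x/3) - 27*x*cos(3*x**2/2 + x/3) + 20*x - 3*cos(3*x**2/2 + x/3))/(6*x**2 + 6), which equals f(x).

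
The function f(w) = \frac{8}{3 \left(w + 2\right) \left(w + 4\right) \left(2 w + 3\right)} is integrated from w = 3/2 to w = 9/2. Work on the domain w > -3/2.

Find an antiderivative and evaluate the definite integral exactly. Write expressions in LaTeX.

The denominator factors as 3 \left(w + 2\right) \left(w + 4\right) \left(2 w + 3\right); partial fractions split f into directly integrable pieces: \frac{32}{15 \left(2 w + 3\right)} + \frac{4}{15 \left(w + 4\right)} - \frac{4}{3 \left(w + 2\right)}.
F(w) = \frac{16 \log{\left(w + \frac{3}{2} \right)}}{15} - \frac{4 \log{\left(w + 2 \right)}}{3} + \frac{4 \log{\left(w + 4 \right)}}{15} is an antiderivative of f.
Check: d/dw[\frac{16 \log{\left(w + \frac{3}{2} \right)}}{15} - \frac{4 \log{\left(w + 2 \right)}}{3} + \frac{4 \log{\left(w + 4 \right)}}{15}] = \frac{8}{6 w^{3} + 45 w^{2} + 102 w + 72}, which equals f(w).
F(9/2) = - \frac{4 \log{\left(\frac{13}{2} \right)}}{3} + \frac{4 \log{\left(\frac{17}{2} \right)}}{15} + \frac{16 \log{\left(6 \right)}}{15}; F(3/2) = - \frac{4 \log{\left(\frac{7}{2} \right)}}{3} + \frac{4 \log{\left(\frac{11}{2} \right)}}{15} + \frac{16 \log{\left(3 \right)}}{15}.
Integral = F(9/2) - F(3/2) = - \frac{4 \log{\left(\frac{13}{2} \right)}}{3} - \frac{16 \log{\left(3 \right)}}{15} - \frac{4 \log{\left(\frac{11}{2} \right)}}{15} + \frac{4 \log{\left(\frac{17}{2} \right)}}{15} + \frac{4 \log{\left(\frac{7}{2} \right)}}{3} + \frac{16 \log{\left(6 \right)}}{15}.

Antiderivative: F(w) = \frac{16 \log{\left(w + \frac{3}{2} \right)}}{15} - \frac{4 \log{\left(w + 2 \right)}}{3} + \frac{4 \log{\left(w + 4 \right)}}{15}; value = - \frac{4 \log{\left(\frac{13}{2} \right)}}{3} - \frac{16 \log{\left(3 \right)}}{15} - \frac{4 \log{\left(\frac{11}{2} \right)}}{15} + \frac{4 \log{\left(\frac{17}{2} \right)}}{15} + \frac{4 \log{\left(\frac{7}{2} \right)}}{3} + \frac{16 \log{\left(6 \right)}}{15}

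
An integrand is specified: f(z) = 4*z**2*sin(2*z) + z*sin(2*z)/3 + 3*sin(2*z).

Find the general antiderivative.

Integrate term by term and add the pieces.
Check: d/dz[-2*z**2*cos(2*z) + 2*z*sin(2*z) - z*cos(2*z)/6 + sin(2*z)/12 - cos(2*z)/2] = 4*z**2*sin(2*z) + z*sin(2*z)/3 + 3*sin(2*z) = f(z).

F(z) = -2*z**2*cos(2*z) + 2*z*sin(2*z) - z*cos(2*z)/6 + sin(2*z)/12 - cos(2*z)/2 + C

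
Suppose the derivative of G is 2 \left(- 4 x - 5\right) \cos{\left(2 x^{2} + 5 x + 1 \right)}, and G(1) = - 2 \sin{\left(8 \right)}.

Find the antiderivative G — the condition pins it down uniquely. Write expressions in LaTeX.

G(x) = - 2 \sin{\left(2 x^{2} + 5 x + 1 \right)}

G'(x) matches the chain-rule pattern g'(h)*h' with inner function h(x) = 2 x^{2} + 5 x + 1; substituting u = h(x) collapses the integral.
A general antiderivative is - 2 \sin{\left(2 x^{2} + 5 x + 1 \right)} + C.
The condition gives C = - 2 \sin{\left(8 \right)} - (- 2 \sin{\left(8 \right)}) = 0.
So G(x) = - 2 \sin{\left(2 x^{2} + 5 x + 1 \right)}.
Check: d/dx[- 2 \sin{\left(2 x^{2} + 5 x + 1 \right)}] = - 8 x \cos{\left(2 x^{2} + 5 x + 1 \right)} - 10 \cos{\left(2 x^{2} + 5 x + 1 \right)}, which equals G'(x).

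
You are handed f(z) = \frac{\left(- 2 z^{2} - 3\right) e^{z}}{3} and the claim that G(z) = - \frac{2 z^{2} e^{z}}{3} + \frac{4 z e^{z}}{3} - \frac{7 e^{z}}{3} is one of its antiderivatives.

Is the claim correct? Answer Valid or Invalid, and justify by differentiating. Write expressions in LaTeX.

d/dz[G] = - \frac{2 z^{2} e^{z}}{3} - e^{z}
This equals f(z) exactly, so the claim holds.

Valid - differentiating G returns exactly f.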